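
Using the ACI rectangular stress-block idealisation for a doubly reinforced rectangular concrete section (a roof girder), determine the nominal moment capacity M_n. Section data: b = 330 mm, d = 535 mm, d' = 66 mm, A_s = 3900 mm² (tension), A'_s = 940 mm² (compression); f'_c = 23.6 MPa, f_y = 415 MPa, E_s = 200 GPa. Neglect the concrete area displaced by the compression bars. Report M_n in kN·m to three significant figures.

M_n ≈ 726 kN·m

Assume both tension and compression steel yield.
Net tension couple steel: A_s − A'_s = 2960 mm².
a = (A_s − A'_s) f_y / (0.85 f'_c b) = 1228400/(0.85 × 23.6 × 330) = 185.56 mm.
c = a/β₁ = 185.56/0.85 = 218.31 mm; ε'_s = 0.003(c − d')/c = 0.0021 ≥ f_y/E_s = 0.0021, so compression steel does yield.
M_n = (A_s − A'_s) f_y (d − a/2) + A'_s f_y (d − d') = [1228400 × (535 − 92.78) + 390100 × (535 − 66)] × 10⁻⁶ = 543.22 + 182.96 = 726.18 kN·m.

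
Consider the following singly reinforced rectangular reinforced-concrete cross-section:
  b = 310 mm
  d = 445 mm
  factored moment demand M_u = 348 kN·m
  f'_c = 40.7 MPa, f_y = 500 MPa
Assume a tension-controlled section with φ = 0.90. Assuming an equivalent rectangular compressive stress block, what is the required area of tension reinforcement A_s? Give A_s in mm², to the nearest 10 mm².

A_s ≈ 1930 mm²

M_n = M_u/φ = 348/0.90 = 386.667 kN·m.
With M_n = 0.85 f'_c a b (d − a/2), solve the quadratic for a:
a = d − √(d² − 2M_n/(0.85 f'_c b)) = 445 − √(445² − 2 × 386.667×10⁶/(0.85 × 40.7 × 310)) = 90.15 mm.
A_s = 0.85 f'_c a b / f_y = 0.85 × 40.7 × 90.15 × 310 / 500 = 1933.6 mm².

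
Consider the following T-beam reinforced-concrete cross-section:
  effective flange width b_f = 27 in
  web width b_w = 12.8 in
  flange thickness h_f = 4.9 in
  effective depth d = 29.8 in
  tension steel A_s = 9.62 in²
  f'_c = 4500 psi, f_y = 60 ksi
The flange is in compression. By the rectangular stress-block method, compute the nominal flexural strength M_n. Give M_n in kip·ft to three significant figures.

Tension: T = A_s f_y = 9.62 × 60 = 577.2 kips.
Try a within the flange: a = T/(0.85 f'_c b_f) = 577.2/(0.85 × 4.5 × 27) = 5.589 in.
a = 5.589 > h_f = 4.9 in: the block extends into the web. Split into flange-overhang and web parts.
C_f = 0.85 f'_c (b_f − b_w) h_f = 0.85 × 4.5 × (27 − 12.8) × 4.9 = 266.1 kips.
Remaining web compression depth: a_w = (T − C_f)/(0.85 f'_c b_w) = (577.2 − 266.1)/(0.85 × 4.5 × 12.8) = 6.354 in.
M_n = C_f(d − h_f/2) + (T − C_f)(d − a_w/2) = 266.1 × (29.8 − 2.45) + 311.1 × (29.8 − 3.177) = 7277.8 + 8282.4 = 15560.2 kip·in.
M_n = 15560.2/12 = 1296.68 kip·ft.

M_n ≈ 1300 kip·ft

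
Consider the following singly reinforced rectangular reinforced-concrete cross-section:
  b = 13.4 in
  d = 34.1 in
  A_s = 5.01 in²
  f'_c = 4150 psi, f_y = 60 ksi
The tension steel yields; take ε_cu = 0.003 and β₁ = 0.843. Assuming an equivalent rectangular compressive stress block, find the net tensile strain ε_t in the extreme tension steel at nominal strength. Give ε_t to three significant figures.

ε_t ≈ 0.0106

a = A_s f_y/(0.85 f'_c b) = 6.359 in.
β₁ = 0.843, so c = a/β₁ = 6.359/0.843 = 7.543 in.
From the linear strain diagram with ε_cu = 0.003: ε_t = 0.003 (d − c)/c = 0.003 × (34.1 − 7.543)/7.543 = 0.0106.
Since ε_t ≥ 0.005, the section is tension-controlled.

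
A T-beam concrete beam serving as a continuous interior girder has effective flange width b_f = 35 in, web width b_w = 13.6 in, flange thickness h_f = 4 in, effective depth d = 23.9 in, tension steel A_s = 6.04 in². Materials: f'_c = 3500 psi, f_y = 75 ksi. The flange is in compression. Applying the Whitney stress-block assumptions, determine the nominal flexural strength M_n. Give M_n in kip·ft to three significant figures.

Tension: T = A_s f_y = 6.04 × 75 = 453 kips.
Try a within the flange: a = T/(0.85 f'_c b_f) = 453/(0.85 × 3.5 × 35) = 4.351 in.
a = 4.351 > h_f = 4 in: the block extends into the web. Split into flange-overhang and web parts.
C_f = 0.85 f'_c (b_f − b_w) h_f = 0.85 × 3.5 × (35 − 13.6) × 4 = 254.7 kips.
Remaining web compression depth: a_w = (T − C_f)/(0.85 f'_c b_w) = (453 − 254.7)/(0.85 × 3.5 × 13.6) = 4.901 in.
M_n = C_f(d − h_f/2) + (T − C_f)(d − a_w/2) = 254.7 × (23.9 − 2) + 198.3 × (23.9 − 2.4505) = 5577.9 + 4253.4 = 9831.3 kip·in.
M_n = 9831.3/12 = 819.28 kip·ft.

M_n ≈ 819 kip·ft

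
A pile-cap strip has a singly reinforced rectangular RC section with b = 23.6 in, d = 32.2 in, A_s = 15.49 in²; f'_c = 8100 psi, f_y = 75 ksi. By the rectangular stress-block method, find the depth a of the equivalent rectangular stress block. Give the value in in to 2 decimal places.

T = A_s f_y = 15.49 × 75 = 1161.75 kips.
a = T/(0.85 f'_c b) = 1161.75/(0.85 × 8.1 × 23.6) = 7.15 in.

a ≈ 7.15 in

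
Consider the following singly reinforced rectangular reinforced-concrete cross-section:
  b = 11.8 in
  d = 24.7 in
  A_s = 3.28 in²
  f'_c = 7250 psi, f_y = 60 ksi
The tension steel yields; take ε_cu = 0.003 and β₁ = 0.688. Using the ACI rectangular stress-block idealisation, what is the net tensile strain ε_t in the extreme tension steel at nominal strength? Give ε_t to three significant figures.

ε_t ≈ 0.0158

a = A_s f_y/(0.85 f'_c b) = 2.706 in.
β₁ = 0.688, so c = a/β₁ = 2.706/0.688 = 3.933 in.
From the linear strain diagram with ε_cu = 0.003: ε_t = 0.003 (d − c)/c = 0.003 × (24.7 − 3.933)/3.933 = 0.0158.
Since ε_t ≥ 0.005, the section is tension-controlled.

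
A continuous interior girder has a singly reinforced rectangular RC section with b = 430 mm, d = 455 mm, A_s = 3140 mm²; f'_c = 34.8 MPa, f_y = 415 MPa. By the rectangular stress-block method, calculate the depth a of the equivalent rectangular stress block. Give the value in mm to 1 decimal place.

T = A_s f_y = 3140 × 415 = 1303100 N = 1303.1 kN.
Setting C = 0.85 f'_c a b equal to T: a = 1303100/(0.85 × 34.8 × 430) = 102.4 mm.

a ≈ 102.4 mm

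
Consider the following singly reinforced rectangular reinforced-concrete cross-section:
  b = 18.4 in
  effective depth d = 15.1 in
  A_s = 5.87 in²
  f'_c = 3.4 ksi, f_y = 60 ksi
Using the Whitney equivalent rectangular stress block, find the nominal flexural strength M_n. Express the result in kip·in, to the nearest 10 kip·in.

T = A_s f_y = 5.87 × 60 = 352.2 kips.
a = T/(0.85 f'_c b) = 352.2/(0.85 × 3.4 × 18.4) = 6.623 in.
M_n = T(d − a/2) = 352.2 × (15.1 − 3.3115) = 4151.9 kip·in.

M_n ≈ 4150 kip·in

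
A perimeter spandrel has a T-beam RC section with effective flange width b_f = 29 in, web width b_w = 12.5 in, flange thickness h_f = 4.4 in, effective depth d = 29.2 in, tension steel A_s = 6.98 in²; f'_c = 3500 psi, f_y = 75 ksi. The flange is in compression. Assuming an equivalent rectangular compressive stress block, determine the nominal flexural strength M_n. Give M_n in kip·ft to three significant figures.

M_n ≈ 1130 kip·ft

Tension: T = A_s f_y = 6.98 × 75 = 523.5 kips.
Try a within the flange: a = T/(0.85 f'_c b_f) = 523.5/(0.85 × 3.5 × 29) = 6.068 in.
a = 6.068 > h_f = 4.4 in: the block extends into the web. Split into flange-overhang and web parts.
C_f = 0.85 f'_c (b_f − b_w) h_f = 0.85 × 3.5 × (29 − 12.5) × 4.4 = 216.0 kips.
Remaining web compression depth: a_w = (T − C_f)/(0.85 f'_c b_w) = (523.5 − 216.0)/(0.85 × 3.5 × 12.5) = 8.269 in.
M_n = C_f(d − h_f/2) + (T − C_f)(d − a_w/2) = 216.0 × (29.2 − 2.2) + 307.5 × (29.2 − 4.1345) = 5832.0 + 7707.6 = 13539.6 kip·in.
M_n = 13539.6/12 = 1128.30 kip·ft.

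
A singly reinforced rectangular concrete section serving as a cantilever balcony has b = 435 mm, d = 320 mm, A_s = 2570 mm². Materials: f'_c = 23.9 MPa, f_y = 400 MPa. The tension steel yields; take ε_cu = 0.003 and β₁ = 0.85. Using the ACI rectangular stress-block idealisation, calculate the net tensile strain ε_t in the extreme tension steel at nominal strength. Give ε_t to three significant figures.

ε_t ≈ 0.00401

a = A_s f_y/(0.85 f'_c b) = 116.33 mm.
β₁ = 0.85, so c = a/β₁ = 116.33/0.85 = 136.86 mm.
From the linear strain diagram with ε_cu = 0.003: ε_t = 0.003 (d − c)/c = 0.003 × (320 − 136.86)/136.86 = 0.00401.
ε_t is between 0.004 and 0.005 — transition zone.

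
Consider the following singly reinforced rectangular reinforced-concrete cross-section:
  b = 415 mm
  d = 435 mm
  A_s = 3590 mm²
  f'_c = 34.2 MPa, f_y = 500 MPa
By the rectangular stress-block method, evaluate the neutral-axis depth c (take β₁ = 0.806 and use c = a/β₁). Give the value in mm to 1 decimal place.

c ≈ 184.6 mm

T = A_s f_y = 3590 × 500 = 1795000 N = 1795 kN.
Setting C = 0.85 f'_c a b equal to T: a = 1795000/(0.85 × 34.2 × 415) = 148.789 mm.
With β₁ = 0.806, c = a/β₁ = 148.789/0.806 = 184.6 mm.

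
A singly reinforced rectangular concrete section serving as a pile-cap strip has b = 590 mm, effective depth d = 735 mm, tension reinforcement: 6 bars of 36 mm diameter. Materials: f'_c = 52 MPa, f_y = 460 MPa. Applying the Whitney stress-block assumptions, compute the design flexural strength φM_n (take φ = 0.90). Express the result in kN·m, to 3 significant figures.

A_s = 6 × 1018 = 6108 mm².
T = A_s f_y = 6108 × 460 = 2809680 N = 2809.68 kN.
From C = T: a = T/(0.85 f'_c b) = 2809680/(0.85 × 52 × 590) = 107.74 mm.
M_n = T(d − a/2) = 2809.68 kN × (735 − 53.87) mm = 1913.76 kN·m.
φM_n = 0.90 × 1913.76 = 1722.38 kN·m.

φM_n ≈ 1720 kN·m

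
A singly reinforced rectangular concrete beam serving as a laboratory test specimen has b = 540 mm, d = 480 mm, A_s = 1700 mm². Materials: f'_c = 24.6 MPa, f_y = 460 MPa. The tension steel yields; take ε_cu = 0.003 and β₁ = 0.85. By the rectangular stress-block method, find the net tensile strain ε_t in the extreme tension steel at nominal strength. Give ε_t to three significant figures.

ε_t ≈ 0.0147

a = A_s f_y/(0.85 f'_c b) = 69.26 mm.
β₁ = 0.85, so c = a/β₁ = 69.26/0.85 = 81.48 mm.
From the linear strain diagram with ε_cu = 0.003: ε_t = 0.003 (d − c)/c = 0.003 × (480 − 81.48)/81.48 = 0.0147.
Since ε_t ≥ 0.005, the section is tension-controlled.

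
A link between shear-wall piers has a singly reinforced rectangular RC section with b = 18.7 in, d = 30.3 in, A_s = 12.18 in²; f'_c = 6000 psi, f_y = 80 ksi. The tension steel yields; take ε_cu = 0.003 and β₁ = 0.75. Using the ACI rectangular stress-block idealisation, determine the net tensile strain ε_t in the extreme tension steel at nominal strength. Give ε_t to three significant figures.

ε_t ≈ 0.00367

a = A_s f_y/(0.85 f'_c b) = 10.217 in.
β₁ = 0.75, so c = a/β₁ = 10.217/0.75 = 13.623 in.
From the linear strain diagram with ε_cu = 0.003: ε_t = 0.003 (d − c)/c = 0.003 × (30.3 − 13.623)/13.623 = 0.00367.
ε_t < 0.004 — the section is over-reinforced for flexure under ACI limits.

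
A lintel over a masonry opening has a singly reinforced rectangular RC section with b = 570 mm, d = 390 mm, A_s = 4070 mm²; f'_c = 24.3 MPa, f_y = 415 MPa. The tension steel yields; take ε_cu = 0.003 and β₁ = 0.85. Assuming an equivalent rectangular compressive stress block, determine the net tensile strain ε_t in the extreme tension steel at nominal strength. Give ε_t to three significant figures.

a = A_s f_y/(0.85 f'_c b) = 143.46 mm.
β₁ = 0.85, so c = a/β₁ = 143.46/0.85 = 168.78 mm.
From the linear strain diagram with ε_cu = 0.003: ε_t = 0.003 (d − c)/c = 0.003 × (390 − 168.78)/168.78 = 0.00393.
ε_t < 0.004 — the section is over-reinforced for flexure under ACI limits.

ε_t ≈ 0.00393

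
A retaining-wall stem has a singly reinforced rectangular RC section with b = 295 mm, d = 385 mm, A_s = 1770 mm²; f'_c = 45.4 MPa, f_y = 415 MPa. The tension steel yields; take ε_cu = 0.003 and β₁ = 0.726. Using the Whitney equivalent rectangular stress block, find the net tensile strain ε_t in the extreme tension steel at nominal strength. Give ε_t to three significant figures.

a = A_s f_y/(0.85 f'_c b) = 64.52 mm.
β₁ = 0.726, so c = a/β₁ = 64.52/0.726 = 88.87 mm.
From the linear strain diagram with ε_cu = 0.003: ε_t = 0.003 (d − c)/c = 0.003 × (385 − 88.87)/88.87 = 0.0100.
Since ε_t ≥ 0.005, the section is tension-controlled.

ε_t ≈ 0.0100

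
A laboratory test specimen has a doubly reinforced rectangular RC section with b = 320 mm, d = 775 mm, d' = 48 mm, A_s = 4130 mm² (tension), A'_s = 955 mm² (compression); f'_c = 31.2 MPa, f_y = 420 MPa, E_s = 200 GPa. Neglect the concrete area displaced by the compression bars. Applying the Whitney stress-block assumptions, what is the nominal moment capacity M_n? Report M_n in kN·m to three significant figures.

M_n ≈ 1220 kN·m

Assume both tension and compression steel yield.
Net tension couple steel: A_s − A'_s = 3175 mm².
a = (A_s − A'_s) f_y / (0.85 f'_c b) = 1333500/(0.85 × 31.2 × 320) = 157.13 mm.
c = a/β₁ = 157.13/0.827 = 190.00 mm; ε'_s = 0.003(c − d')/c = 0.0022 ≥ f_y/E_s = 0.0021, so compression steel does yield.
M_n = (A_s − A'_s) f_y (d − a/2) + A'_s f_y (d − d') = [1333500 × (775 − 78.565) + 401100 × (775 − 48)] × 10⁻⁶ = 928.70 + 291.60 = 1220.30 kN·m.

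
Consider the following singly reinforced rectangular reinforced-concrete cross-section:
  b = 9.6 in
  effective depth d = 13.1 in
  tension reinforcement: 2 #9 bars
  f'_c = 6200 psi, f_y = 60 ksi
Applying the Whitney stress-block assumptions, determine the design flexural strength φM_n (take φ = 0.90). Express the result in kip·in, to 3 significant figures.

A_s = 2 × 1 = 2 in².
T = A_s f_y = 2 × 60 = 120 kips.
a = T/(0.85 f'_c b) = 120/(0.85 × 6.2 × 9.6) = 2.372 in.
M_n = T(d − a/2) = 120 × (13.1 − 1.186) = 1429.7 kip·in.
φM_n = 0.90 × 1429.7 = 1286.7 kip·in.

φM_n ≈ 1290 kip·in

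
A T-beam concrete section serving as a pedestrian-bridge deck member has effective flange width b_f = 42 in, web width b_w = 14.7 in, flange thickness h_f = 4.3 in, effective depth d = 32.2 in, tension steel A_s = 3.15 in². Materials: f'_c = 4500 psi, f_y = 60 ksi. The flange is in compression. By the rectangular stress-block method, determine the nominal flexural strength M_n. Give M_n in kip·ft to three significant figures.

M_n ≈ 498 kip·ft

Tension: T = A_s f_y = 3.15 × 60 = 189 kips.
Try a within the flange: a = T/(0.85 f'_c b_f) = 189/(0.85 × 4.5 × 42) = 1.176 in.
Since a = 1.176 ≤ h_f = 4.3 in, the stress block lies entirely in the flange; analyse as a rectangular beam of width b_f.
M_n = T(d − a/2) = 189 × (32.2 − 0.588) = 5974.7 kip·in.
M_n = 5974.7/12 = 497.89 kip·ft.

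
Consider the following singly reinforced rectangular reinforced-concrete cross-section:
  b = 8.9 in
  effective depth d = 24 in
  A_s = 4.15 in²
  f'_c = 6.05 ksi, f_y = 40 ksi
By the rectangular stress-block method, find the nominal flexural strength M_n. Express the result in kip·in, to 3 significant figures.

M_n ≈ 3680 kip·in

T = A_s f_y = 4.15 × 40 = 166 kips.
a = T/(0.85 f'_c b) = 166/(0.85 × 6.05 × 8.9) = 3.627 in.
M_n = T(d − a/2) = 166 × (24 − 1.8135) = 3683.0 kip·in.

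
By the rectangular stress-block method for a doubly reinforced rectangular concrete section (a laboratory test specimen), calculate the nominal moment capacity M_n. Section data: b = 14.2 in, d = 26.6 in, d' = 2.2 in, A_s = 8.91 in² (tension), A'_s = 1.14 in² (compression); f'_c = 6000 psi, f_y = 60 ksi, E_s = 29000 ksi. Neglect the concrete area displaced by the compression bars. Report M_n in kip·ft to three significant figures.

M_n ≈ 1050 kip·ft

Assume both steels yield.
a = (A_s − A'_s) f_y/(0.85 f'_c b) = (8.91 − 1.14) × 60/(0.85 × 6 × 14.2) = 6.437 in.
c = a/β₁ = 6.437/0.75 = 8.583 in; ε'_s = 0.003(c − d')/c = 0.0022 ≥ ε_y = 0.0021, so the compression steel yields.
M_n = (A_s − A'_s) f_y (d − a/2) + A'_s f_y (d − d') = 466.2 × (26.6 − 3.2185) + 68.4 × (26.6 − 2.2) = 10900.5 + 1669.0 = 12569.5 kip·in = 12569.5/12 = 1047.46 kip·ft.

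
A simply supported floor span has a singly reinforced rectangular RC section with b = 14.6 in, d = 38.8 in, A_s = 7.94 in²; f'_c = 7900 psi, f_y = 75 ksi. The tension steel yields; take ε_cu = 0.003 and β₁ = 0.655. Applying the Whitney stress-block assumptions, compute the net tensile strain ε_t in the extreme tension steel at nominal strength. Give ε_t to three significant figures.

ε_t ≈ 0.00955

a = A_s f_y/(0.85 f'_c b) = 6.074 in.
β₁ = 0.655, so c = a/β₁ = 6.074/0.655 = 9.273 in.
From the linear strain diagram with ε_cu = 0.003: ε_t = 0.003 (d − c)/c = 0.003 × (38.8 − 9.273)/9.273 = 0.00955.
Since ε_t ≥ 0.005, the section is tension-controlled.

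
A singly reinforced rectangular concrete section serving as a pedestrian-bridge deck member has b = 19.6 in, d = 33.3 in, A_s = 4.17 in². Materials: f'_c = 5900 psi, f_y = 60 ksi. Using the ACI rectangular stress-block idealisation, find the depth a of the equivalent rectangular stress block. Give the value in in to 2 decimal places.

T = A_s f_y = 4.17 × 60 = 250.2 kips.
a = T/(0.85 f'_c b) = 250.2/(0.85 × 5.9 × 19.6) = 2.55 in.

a ≈ 2.55 in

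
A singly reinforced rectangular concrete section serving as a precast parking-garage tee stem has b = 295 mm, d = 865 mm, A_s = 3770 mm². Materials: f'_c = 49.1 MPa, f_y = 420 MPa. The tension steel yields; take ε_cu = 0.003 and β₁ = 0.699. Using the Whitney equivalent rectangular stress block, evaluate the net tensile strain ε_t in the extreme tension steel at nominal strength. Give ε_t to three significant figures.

a = A_s f_y/(0.85 f'_c b) = 128.61 mm.
β₁ = 0.699, so c = a/β₁ = 128.61/0.699 = 183.99 mm.
From the linear strain diagram with ε_cu = 0.003: ε_t = 0.003 (d − c)/c = 0.003 × (865 − 183.99)/183.99 = 0.0111.
Since ε_t ≥ 0.005, the section is tension-controlled.

ε_t ≈ 0.0111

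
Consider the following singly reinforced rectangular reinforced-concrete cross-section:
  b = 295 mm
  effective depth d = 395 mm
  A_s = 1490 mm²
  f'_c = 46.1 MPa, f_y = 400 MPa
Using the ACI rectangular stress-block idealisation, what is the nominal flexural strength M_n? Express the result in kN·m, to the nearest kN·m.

M_n ≈ 220 kN·m

T = A_s f_y = 1490 × 400 = 596000 N = 596 kN.
From C = T: a = T/(0.85 f'_c b) = 596000/(0.85 × 46.1 × 295) = 51.56 mm.
M_n = T(d − a/2) = 596 kN × (395 − 25.78) mm = 220.06 kN·m.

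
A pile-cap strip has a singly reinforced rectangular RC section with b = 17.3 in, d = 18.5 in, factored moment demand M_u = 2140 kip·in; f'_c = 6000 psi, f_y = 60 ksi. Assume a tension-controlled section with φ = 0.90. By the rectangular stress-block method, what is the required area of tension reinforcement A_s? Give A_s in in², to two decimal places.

A_s ≈ 2.23 in²

M_n = M_u/φ = 2140/0.90 = 2377.78 kip·in.
From M_n = 0.85 f'_c a b (d − a/2):
a = d − √(d² − 2M_n/(0.85 f'_c b)) = 18.5 − √(18.5² − 2 × 2377.78/(0.85 × 6 × 17.3)) = 1.519 in.
A_s = 0.85 f'_c a b / f_y = 0.85 × 6 × 1.519 × 17.3 / 60 = 2.234 in².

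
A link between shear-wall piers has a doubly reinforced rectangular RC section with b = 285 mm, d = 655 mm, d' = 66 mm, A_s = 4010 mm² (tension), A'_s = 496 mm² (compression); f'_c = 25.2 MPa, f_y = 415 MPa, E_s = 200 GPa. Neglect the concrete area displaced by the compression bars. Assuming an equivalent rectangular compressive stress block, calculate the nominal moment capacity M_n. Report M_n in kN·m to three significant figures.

Assume both tension and compression steel yield.
Net tension couple steel: A_s − A'_s = 3514 mm².
a = (A_s − A'_s) f_y / (0.85 f'_c b) = 1458310/(0.85 × 25.2 × 285) = 238.88 mm.
c = a/β₁ = 238.88/0.85 = 281.04 mm; ε'_s = 0.003(c − d')/c = 0.0023 ≥ f_y/E_s = 0.0021, so compression steel does yield.
M_n = (A_s − A'_s) f_y (d − a/2) + A'_s f_y (d − d') = [1458310 × (655 − 119.44) + 205840 × (655 − 66)] × 10⁻⁶ = 781.01 + 121.24 = 902.25 kN·m.

M_n ≈ 902 kN·m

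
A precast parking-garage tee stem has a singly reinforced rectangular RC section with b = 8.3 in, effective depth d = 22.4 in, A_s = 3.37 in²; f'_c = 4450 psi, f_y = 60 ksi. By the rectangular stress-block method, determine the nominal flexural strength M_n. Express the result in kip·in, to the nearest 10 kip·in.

T = A_s f_y = 3.37 × 60 = 202.2 kips.
a = T/(0.85 f'_c b) = 202.2/(0.85 × 4.45 × 8.3) = 6.441 in.
M_n = T(d − a/2) = 202.2 × (22.4 − 3.2205) = 3878.1 kip·in.

M_n ≈ 3880 kip·in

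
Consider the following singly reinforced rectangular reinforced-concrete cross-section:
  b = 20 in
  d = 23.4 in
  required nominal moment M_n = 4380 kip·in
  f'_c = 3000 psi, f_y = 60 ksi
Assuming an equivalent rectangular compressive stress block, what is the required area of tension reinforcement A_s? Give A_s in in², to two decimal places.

A_s ≈ 3.41 in²

From M_n = 0.85 f'_c a b (d − a/2):
a = d − √(d² − 2M_n/(0.85 f'_c b)) = 23.4 − √(23.4² − 2 × 4380/(0.85 × 3 × 20)) = 4.015 in.
A_s = 0.85 f'_c a b / f_y = 0.85 × 3 × 4.015 × 20 / 60 = 3.413 in².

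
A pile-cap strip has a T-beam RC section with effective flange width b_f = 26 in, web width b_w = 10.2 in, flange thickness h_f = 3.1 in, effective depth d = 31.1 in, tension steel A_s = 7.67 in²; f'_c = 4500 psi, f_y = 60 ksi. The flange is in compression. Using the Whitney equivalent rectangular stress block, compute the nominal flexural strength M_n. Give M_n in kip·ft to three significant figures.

Tension: T = A_s f_y = 7.67 × 60 = 460.2 kips.
Try a within the flange: a = T/(0.85 f'_c b_f) = 460.2/(0.85 × 4.5 × 26) = 4.627 in.
a = 4.627 > h_f = 3.1 in: the block extends into the web. Split into flange-overhang and web parts.
C_f = 0.85 f'_c (b_f − b_w) h_f = 0.85 × 4.5 × (26 − 10.2) × 3.1 = 187.3 kips.
Remaining web compression depth: a_w = (T − C_f)/(0.85 f'_c b_w) = (460.2 − 187.3)/(0.85 × 4.5 × 10.2) = 6.995 in.
M_n = C_f(d − h_f/2) + (T − C_f)(d − a_w/2) = 187.3 × (31.1 − 1.55) + 272.9 × (31.1 − 3.4975) = 5534.7 + 7532.7 = 13067.4 kip·in.
M_n = 13067.4/12 = 1088.95 kip·ft.

M_n ≈ 1090 kip·ft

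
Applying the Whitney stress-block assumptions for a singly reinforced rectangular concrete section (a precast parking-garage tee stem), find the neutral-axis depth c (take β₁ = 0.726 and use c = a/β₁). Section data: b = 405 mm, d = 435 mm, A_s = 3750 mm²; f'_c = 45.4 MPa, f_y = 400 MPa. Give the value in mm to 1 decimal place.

T = A_s f_y = 3750 × 400 = 1500000 N = 1500 kN.
Setting C = 0.85 f'_c a b equal to T: a = 1500000/(0.85 × 45.4 × 405) = 95.976 mm.
With β₁ = 0.726, c = a/β₁ = 95.976/0.726 = 132.2 mm.

c ≈ 132.2 mm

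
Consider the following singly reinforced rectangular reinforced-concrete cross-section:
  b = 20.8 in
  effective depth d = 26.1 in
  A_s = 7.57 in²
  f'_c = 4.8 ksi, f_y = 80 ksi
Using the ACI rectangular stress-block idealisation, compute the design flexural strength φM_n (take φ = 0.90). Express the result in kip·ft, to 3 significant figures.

φM_n ≈ 1020 kip·ft

T = A_s f_y = 7.57 × 80 = 605.6 kips.
a = T/(0.85 f'_c b) = 605.6/(0.85 × 4.8 × 20.8) = 7.136 in.
M_n = T(d − a/2) = 605.6 × (26.1 − 3.568) = 13645.4 kip·in = 13645.4/12 = 1137.12 kip·ft.
φM_n = 0.90 × 1137.12 = 1023.41 kip·ft.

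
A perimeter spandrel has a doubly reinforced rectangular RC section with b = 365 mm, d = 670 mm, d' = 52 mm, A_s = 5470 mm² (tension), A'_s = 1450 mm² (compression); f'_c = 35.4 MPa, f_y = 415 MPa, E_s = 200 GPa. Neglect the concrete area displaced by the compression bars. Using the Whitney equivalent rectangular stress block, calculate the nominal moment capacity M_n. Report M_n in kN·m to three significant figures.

Assume both tension and compression steel yield.
Net tension couple steel: A_s − A'_s = 4020 mm².
a = (A_s − A'_s) f_y / (0.85 f'_c b) = 1668300/(0.85 × 35.4 × 365) = 151.90 mm.
c = a/β₁ = 151.90/0.797 = 190.59 mm; ε'_s = 0.003(c − d')/c = 0.0022 ≥ f_y/E_s = 0.0021, so compression steel does yield.
M_n = (A_s − A'_s) f_y (d − a/2) + A'_s f_y (d − d') = [1668300 × (670 − 75.95) + 601750 × (670 − 52)] × 10⁻⁶ = 991.05 + 371.88 = 1362.93 kN·m.

M_n ≈ 1360 kN·m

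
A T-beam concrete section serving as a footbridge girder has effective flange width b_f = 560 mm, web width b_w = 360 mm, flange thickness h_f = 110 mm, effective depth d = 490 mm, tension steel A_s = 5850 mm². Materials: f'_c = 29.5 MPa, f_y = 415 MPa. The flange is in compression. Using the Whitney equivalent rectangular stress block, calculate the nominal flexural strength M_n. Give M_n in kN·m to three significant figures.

M_n ≈ 964 kN·m

Tension: T = A_s f_y = 5850 × 415 = 2427750 N.
Try a within the flange: a = T/(0.85 f'_c b_f) = 2427750/(0.85 × 29.5 × 560) = 172.89 mm.
a = 172.89 > h_f = 110 mm: the block extends into the web. Split into flange-overhang and web parts.
C_f = 0.85 f'_c (b_f − b_w) h_f = 0.85 × 29.5 × (560 − 360) × 110 = 551650 N.
Remaining web compression depth: a_w = (T − C_f)/(0.85 f'_c b_w) = (2427750 − 551650)/(0.85 × 29.5 × 360) = 207.83 mm.
M_n = C_f(d − h_f/2) + (T − C_f)(d − a_w/2) = 551650 × (490 − 55) + 1876100 × (490 − 103.915) = 239.97 + 724.33 = 964.30 × 10⁶ N·mm.
M_n = 964.30 kN·m.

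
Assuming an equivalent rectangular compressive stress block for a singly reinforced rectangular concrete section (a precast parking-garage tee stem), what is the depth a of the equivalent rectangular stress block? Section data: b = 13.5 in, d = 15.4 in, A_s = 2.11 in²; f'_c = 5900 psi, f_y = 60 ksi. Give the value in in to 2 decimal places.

a ≈ 1.87 in

T = A_s f_y = 2.11 × 60 = 126.6 kips.
a = T/(0.85 f'_c b) = 126.6/(0.85 × 5.9 × 13.5) = 1.87 in.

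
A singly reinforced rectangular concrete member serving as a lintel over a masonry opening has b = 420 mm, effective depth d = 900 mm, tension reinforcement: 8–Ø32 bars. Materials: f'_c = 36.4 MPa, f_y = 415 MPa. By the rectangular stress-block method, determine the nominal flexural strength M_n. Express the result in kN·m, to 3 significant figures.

M_n ≈ 2130 kN·m

A_s = 8 × 804 = 6432 mm².
T = A_s f_y = 6432 × 415 = 2669280 N = 2669.28 kN.
From C = T: a = T/(0.85 f'_c b) = 2669280/(0.85 × 36.4 × 420) = 205.41 mm.
M_n = T(d − a/2) = 2669.28 kN × (900 − 102.705) mm = 2128.20 kN·m.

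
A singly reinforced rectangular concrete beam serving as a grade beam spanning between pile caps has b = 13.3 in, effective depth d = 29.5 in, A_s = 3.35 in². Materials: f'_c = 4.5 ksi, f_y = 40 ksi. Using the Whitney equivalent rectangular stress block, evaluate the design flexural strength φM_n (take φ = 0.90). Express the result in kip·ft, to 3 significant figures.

φM_n ≈ 283 kip·ft

T = A_s f_y = 3.35 × 40 = 134 kips.
a = T/(0.85 f'_c b) = 134/(0.85 × 4.5 × 13.3) = 2.634 in.
M_n = T(d − a/2) = 134 × (29.5 − 1.317) = 3776.5 kip·in = 3776.5/12 = 314.71 kip·ft.
φM_n = 0.90 × 314.71 = 283.24 kip·ft.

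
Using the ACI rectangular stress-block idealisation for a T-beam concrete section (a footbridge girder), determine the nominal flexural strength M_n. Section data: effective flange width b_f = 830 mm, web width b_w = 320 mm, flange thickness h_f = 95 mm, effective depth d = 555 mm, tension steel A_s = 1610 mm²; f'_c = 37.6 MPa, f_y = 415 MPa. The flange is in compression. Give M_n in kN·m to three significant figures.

M_n ≈ 362 kN·m

Tension: T = A_s f_y = 1610 × 415 = 668150 N.
Try a within the flange: a = T/(0.85 f'_c b_f) = 668150/(0.85 × 37.6 × 830) = 25.19 mm.
Since a = 25.19 ≤ h_f = 95 mm, the stress block lies entirely in the flange; analyse as a rectangular beam of width b_f.
M_n = T(d − a/2) = 668150 × (555 − 12.595) = 362.41 × 10⁶ N·mm.
M_n = 362.41 kN·m.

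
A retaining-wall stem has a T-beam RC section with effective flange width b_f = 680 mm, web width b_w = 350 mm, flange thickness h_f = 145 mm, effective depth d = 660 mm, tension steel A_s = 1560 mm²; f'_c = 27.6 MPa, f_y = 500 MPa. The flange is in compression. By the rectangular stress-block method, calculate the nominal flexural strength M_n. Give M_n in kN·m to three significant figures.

M_n ≈ 496 kN·m

Tension: T = A_s f_y = 1560 × 500 = 780000 N.
Try a within the flange: a = T/(0.85 f'_c b_f) = 780000/(0.85 × 27.6 × 680) = 48.89 mm.
Since a = 48.89 ≤ h_f = 145 mm, the stress block lies entirely in the flange; analyse as a rectangular beam of width b_f.
M_n = T(d − a/2) = 780000 × (660 − 24.445) = 495.73 × 10⁶ N·mm.
M_n = 495.73 kN·m.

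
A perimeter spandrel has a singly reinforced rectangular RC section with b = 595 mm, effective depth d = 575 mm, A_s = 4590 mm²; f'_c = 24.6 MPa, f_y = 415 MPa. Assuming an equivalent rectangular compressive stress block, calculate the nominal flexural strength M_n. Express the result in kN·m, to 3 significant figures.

M_n ≈ 949 kN·m

T = A_s f_y = 4590 × 415 = 1904850 N = 1904.85 kN.
From C = T: a = T/(0.85 f'_c b) = 1904850/(0.85 × 24.6 × 595) = 153.11 mm.
M_n = T(d − a/2) = 1904.85 kN × (575 − 76.555) mm = 949.46 kN·m.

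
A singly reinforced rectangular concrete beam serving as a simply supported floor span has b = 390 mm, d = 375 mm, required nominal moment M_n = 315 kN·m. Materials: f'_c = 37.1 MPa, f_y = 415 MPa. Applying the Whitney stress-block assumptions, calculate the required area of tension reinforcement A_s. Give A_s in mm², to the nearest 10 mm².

With M_n = 0.85 f'_c a b (d − a/2), solve the quadratic for a:
a = d − √(d² − 2M_n/(0.85 f'_c b)) = 375 − √(375² − 2 × 315×10⁶/(0.85 × 37.1 × 390)) = 76.00 mm.
A_s = 0.85 f'_c a b / f_y = 0.85 × 37.1 × 76.00 × 390 / 415 = 2252.3 mm².

A_s ≈ 2250 mm²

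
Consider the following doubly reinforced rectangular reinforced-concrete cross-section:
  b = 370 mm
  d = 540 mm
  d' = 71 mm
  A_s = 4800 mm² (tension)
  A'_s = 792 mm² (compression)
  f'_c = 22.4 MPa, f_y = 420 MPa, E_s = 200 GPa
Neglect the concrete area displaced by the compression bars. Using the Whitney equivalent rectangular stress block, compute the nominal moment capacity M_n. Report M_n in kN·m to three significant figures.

Assume both tension and compression steel yield.
Net tension couple steel: A_s − A'_s = 4008 mm².
a = (A_s − A'_s) f_y / (0.85 f'_c b) = 1683360/(0.85 × 22.4 × 370) = 238.95 mm.
c = a/β₁ = 238.95/0.85 = 281.12 mm; ε'_s = 0.003(c − d')/c = 0.0022 ≥ f_y/E_s = 0.0021, so compression steel does yield.
M_n = (A_s − A'_s) f_y (d − a/2) + A'_s f_y (d − d') = [1683360 × (540 − 119.475) + 332640 × (540 − 71)] × 10⁻⁶ = 707.89 + 156.01 = 863.90 kN·m.

M_n ≈ 864 kN·m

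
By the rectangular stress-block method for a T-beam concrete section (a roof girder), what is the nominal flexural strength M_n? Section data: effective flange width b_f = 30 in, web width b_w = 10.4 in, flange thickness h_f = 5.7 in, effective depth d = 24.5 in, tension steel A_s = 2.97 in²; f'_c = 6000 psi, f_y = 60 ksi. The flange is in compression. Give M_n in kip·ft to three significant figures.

Tension: T = A_s f_y = 2.97 × 60 = 178.2 kips.
Try a within the flange: a = T/(0.85 f'_c b_f) = 178.2/(0.85 × 6 × 30) = 1.165 in.
Since a = 1.165 ≤ h_f = 5.7 in, the stress block lies entirely in the flange; analyse as a rectangular beam of width b_f.
M_n = T(d − a/2) = 178.2 × (24.5 − 0.5825) = 4262.1 kip·in.
M_n = 4262.1/12 = 355.18 kip·ft.

M_n ≈ 355 kip·ft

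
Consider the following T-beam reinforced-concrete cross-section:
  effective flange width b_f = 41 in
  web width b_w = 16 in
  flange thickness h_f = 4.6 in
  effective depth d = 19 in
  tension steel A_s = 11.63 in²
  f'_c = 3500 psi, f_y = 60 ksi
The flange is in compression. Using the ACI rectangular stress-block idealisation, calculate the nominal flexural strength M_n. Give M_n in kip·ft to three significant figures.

M_n ≈ 929 kip·ft

Tension: T = A_s f_y = 11.63 × 60 = 697.8 kips.
Try a within the flange: a = T/(0.85 f'_c b_f) = 697.8/(0.85 × 3.5 × 41) = 5.721 in.
a = 5.721 > h_f = 4.6 in: the block extends into the web. Split into flange-overhang and web parts.
C_f = 0.85 f'_c (b_f − b_w) h_f = 0.85 × 3.5 × (41 − 16) × 4.6 = 342.1 kips.
Remaining web compression depth: a_w = (T − C_f)/(0.85 f'_c b_w) = (697.8 − 342.1)/(0.85 × 3.5 × 16) = 7.473 in.
M_n = C_f(d − h_f/2) + (T − C_f)(d − a_w/2) = 342.1 × (19 − 2.3) + 355.7 × (19 − 3.7365) = 5713.1 + 5429.2 = 11142.3 kip·in.
M_n = 11142.3/12 = 928.53 kip·ft.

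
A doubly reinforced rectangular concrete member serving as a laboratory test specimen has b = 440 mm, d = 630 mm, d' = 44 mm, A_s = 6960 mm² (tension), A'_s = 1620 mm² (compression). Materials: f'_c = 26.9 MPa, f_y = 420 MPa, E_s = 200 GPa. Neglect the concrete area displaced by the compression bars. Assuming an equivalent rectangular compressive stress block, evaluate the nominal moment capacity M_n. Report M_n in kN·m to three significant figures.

M_n ≈ 1560 kN·m

Assume both tension and compression steel yield.
Net tension couple steel: A_s − A'_s = 5340 mm².
a = (A_s − A'_s) f_y / (0.85 f'_c b) = 2242800/(0.85 × 26.9 × 440) = 222.93 mm.
c = a/β₁ = 222.93/0.85 = 262.27 mm; ε'_s = 0.003(c − d')/c = 0.0025 ≥ f_y/E_s = 0.0021, so compression steel does yield.
M_n = (A_s − A'_s) f_y (d − a/2) + A'_s f_y (d − d') = [2242800 × (630 − 111.465) + 680400 × (630 − 44)] × 10⁻⁶ = 1162.97 + 398.71 = 1561.68 kN·m.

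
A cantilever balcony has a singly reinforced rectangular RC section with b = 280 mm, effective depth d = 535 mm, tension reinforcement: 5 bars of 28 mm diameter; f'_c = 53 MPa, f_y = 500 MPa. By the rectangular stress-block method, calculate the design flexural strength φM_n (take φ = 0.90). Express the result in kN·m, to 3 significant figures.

A_s = 5 × 616 = 3080 mm².
T = A_s f_y = 3080 × 500 = 1540000 N = 1540 kN.
From C = T: a = T/(0.85 f'_c b) = 1540000/(0.85 × 53 × 280) = 122.09 mm.
M_n = T(d − a/2) = 1540 kN × (535 − 61.045) mm = 729.89 kN·m.
φM_n = 0.90 × 729.89 = 656.90 kN·m.

φM_n ≈ 657 kN·m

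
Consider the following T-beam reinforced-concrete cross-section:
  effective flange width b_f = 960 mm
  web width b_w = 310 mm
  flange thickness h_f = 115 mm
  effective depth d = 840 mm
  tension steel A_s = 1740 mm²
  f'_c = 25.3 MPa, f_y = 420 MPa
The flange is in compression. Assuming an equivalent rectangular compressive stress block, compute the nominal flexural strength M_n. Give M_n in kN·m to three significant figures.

M_n ≈ 601 kN·m

Tension: T = A_s f_y = 1740 × 420 = 730800 N.
Try a within the flange: a = T/(0.85 f'_c b_f) = 730800/(0.85 × 25.3 × 960) = 35.40 mm.
Since a = 35.40 ≤ h_f = 115 mm, the stress block lies entirely in the flange; analyse as a rectangular beam of width b_f.
M_n = T(d − a/2) = 730800 × (840 − 17.7) = 600.94 × 10⁶ N·mm.
M_n = 600.94 kN·m.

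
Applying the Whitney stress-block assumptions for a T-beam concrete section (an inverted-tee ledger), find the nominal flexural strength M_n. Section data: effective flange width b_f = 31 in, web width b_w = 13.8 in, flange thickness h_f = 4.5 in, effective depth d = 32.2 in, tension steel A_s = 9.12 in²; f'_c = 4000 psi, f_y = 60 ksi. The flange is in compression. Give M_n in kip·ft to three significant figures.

Tension: T = A_s f_y = 9.12 × 60 = 547.2 kips.
Try a within the flange: a = T/(0.85 f'_c b_f) = 547.2/(0.85 × 4 × 31) = 5.192 in.
a = 5.192 > h_f = 4.5 in: the block extends into the web. Split into flange-overhang and web parts.
C_f = 0.85 f'_c (b_f − b_w) h_f = 0.85 × 4 × (31 − 13.8) × 4.5 = 263.2 kips.
Remaining web compression depth: a_w = (T − C_f)/(0.85 f'_c b_w) = (547.2 − 263.2)/(0.85 × 4 × 13.8) = 6.053 in.
M_n = C_f(d − h_f/2) + (T − C_f)(d − a_w/2) = 263.2 × (32.2 − 2.25) + 284 × (32.2 − 3.0265) = 7882.8 + 8285.3 = 16168.1 kip·in.
M_n = 16168.1/12 = 1347.34 kip·ft.

M_n ≈ 1350 kip·ft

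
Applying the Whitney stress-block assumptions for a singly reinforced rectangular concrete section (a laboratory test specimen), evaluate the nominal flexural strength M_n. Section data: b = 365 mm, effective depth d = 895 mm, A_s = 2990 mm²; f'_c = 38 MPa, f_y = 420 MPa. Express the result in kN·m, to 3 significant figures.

M_n ≈ 1060 kN·m

T = A_s f_y = 2990 × 420 = 1255800 N = 1255.8 kN.
From C = T: a = T/(0.85 f'_c b) = 1255800/(0.85 × 38 × 365) = 106.52 mm.
M_n = T(d − a/2) = 1255.8 kN × (895 − 53.26) mm = 1057.06 kN·m.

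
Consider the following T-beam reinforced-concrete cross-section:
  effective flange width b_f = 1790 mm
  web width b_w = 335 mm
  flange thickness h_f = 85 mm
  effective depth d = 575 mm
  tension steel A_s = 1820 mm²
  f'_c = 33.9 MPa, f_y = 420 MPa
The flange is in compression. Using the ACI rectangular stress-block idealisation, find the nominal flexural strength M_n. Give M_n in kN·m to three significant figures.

Tension: T = A_s f_y = 1820 × 420 = 764400 N.
Try a within the flange: a = T/(0.85 f'_c b_f) = 764400/(0.85 × 33.9 × 1790) = 14.82 mm.
Since a = 14.82 ≤ h_f = 85 mm, the stress block lies entirely in the flange; analyse as a rectangular beam of width b_f.
M_n = T(d − a/2) = 764400 × (575 − 7.41) = 433.87 × 10⁶ N·mm.
M_n = 433.87 kN·m.

M_n ≈ 434 kN·m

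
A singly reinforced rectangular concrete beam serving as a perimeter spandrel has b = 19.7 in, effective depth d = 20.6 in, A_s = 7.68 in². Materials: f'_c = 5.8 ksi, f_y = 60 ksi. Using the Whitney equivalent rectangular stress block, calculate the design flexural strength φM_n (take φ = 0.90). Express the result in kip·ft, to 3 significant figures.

φM_n ≈ 630 kip·ft

T = A_s f_y = 7.68 × 60 = 460.8 kips.
a = T/(0.85 f'_c b) = 460.8/(0.85 × 5.8 × 19.7) = 4.745 in.
M_n = T(d − a/2) = 460.8 × (20.6 − 2.3725) = 8399.2 kip·in = 8399.2/12 = 699.93 kip·ft.
φM_n = 0.90 × 699.93 = 629.94 kip·ft.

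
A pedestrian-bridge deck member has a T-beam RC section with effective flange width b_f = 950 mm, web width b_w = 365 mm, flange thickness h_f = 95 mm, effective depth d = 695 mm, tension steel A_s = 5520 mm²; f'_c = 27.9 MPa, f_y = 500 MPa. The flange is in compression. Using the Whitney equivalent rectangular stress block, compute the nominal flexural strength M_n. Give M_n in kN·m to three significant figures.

M_n ≈ 1740 kN·m

Tension: T = A_s f_y = 5520 × 500 = 2760000 N.
Try a within the flange: a = T/(0.85 f'_c b_f) = 2760000/(0.85 × 27.9 × 950) = 122.51 mm.
a = 122.51 > h_f = 95 mm: the block extends into the web. Split into flange-overhang and web parts.
C_f = 0.85 f'_c (b_f − b_w) h_f = 0.85 × 27.9 × (950 − 365) × 95 = 1317961 N.
Remaining web compression depth: a_w = (T − C_f)/(0.85 f'_c b_w) = (2760000 − 1317961)/(0.85 × 27.9 × 365) = 166.59 mm.
M_n = C_f(d − h_f/2) + (T − C_f)(d − a_w/2) = 1317961 × (695 − 47.5) + 1442039 × (695 − 83.295) = 853.38 + 882.10 = 1735.48 × 10⁶ N·mm.
M_n = 1735.48 kN·m.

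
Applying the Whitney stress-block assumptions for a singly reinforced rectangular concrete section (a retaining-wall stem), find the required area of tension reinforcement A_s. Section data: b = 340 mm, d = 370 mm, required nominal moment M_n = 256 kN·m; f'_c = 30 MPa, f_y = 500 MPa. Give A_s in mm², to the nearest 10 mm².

With M_n = 0.85 f'_c a b (d − a/2), solve the quadratic for a:
a = d − √(d² − 2M_n/(0.85 f'_c b)) = 370 − √(370² − 2 × 256×10⁶/(0.85 × 30 × 340)) = 90.99 mm.
A_s = 0.85 f'_c a b / f_y = 0.85 × 30 × 90.99 × 340 / 500 = 1577.8 mm².

A_s ≈ 1580 mm²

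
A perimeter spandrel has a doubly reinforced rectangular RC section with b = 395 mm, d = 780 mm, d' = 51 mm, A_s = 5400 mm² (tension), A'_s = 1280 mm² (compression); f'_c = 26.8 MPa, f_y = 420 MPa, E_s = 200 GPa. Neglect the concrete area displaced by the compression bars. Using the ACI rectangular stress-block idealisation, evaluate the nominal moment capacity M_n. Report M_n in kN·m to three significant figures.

M_n ≈ 1580 kN·m

Assume both tension and compression steel yield.
Net tension couple steel: A_s − A'_s = 4120 mm².
a = (A_s − A'_s) f_y / (0.85 f'_c b) = 1730400/(0.85 × 26.8 × 395) = 192.31 mm.
c = a/β₁ = 192.31/0.85 = 226.25 mm; ε'_s = 0.003(c − d')/c = 0.0023 ≥ f_y/E_s = 0.0021, so compression steel does yield.
M_n = (A_s − A'_s) f_y (d − a/2) + A'_s f_y (d − d') = [1730400 × (780 − 96.155) + 537600 × (780 − 51)] × 10⁻⁶ = 1183.33 + 391.91 = 1575.24 kN·m.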